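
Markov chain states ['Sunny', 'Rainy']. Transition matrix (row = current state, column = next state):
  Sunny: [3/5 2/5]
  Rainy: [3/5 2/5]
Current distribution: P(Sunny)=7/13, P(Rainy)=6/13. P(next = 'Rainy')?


P(next=Rainy) = Σᵢ P(now=i)×P(i→Rainy)
= 7/13×2/5 + 6/13×2/5
= 14/65 + 12/65 = 2/5

P = 2/5 ≈ 0.4000


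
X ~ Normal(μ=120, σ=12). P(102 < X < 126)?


z₁=(102-120)/12=-1.5, z₂=(126-120)/12=0.5
P = Φ(0.5) - Φ(-1.5) = 0.691462 - 0.066807 = 0.624655 ≈ 0.6247

P(102 < X < 126) ≈ 0.6247


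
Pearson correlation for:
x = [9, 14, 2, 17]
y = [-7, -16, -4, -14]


n=4, Σx=42, Σy=-41, Σxy=-533, Σx²=570, Σy²=517
r = (4×(-533) - 42×(-41))/√((4×570 - 42²)(4×517 - (-41)²))
= -410/√(516×387) = -410/√199692 ≈ -410/446.8691 ≈ -0.9175

r ≈ -0.9175


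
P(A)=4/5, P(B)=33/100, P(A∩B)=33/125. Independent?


P(A)×P(B) = 33/125
P(A∩B) = 33/125
Equal ✓ → Independent

Yes, independent


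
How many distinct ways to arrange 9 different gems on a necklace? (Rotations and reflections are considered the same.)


Free circular arrangements: rotations and reflections both identified.
(n-1)!/2 = 8!/2 = 40320/2 = 20160

20160


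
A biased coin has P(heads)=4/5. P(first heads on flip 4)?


Geometric: P(X=4) = (1-p)^(k-1)×p = (1/5)^3×4/5 = 4/625

P(X=4) = 4/625 ≈ 0.64%


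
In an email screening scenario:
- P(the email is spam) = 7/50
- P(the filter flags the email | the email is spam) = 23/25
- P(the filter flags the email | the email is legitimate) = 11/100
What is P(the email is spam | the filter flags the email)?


Using Bayes' theorem:
P(A|B) = P(B|A)·P(A) / P(B)

P(the filter flags the email) = 23/25 × 7/50 + 11/100 × 43/50
= 161/1250 + 473/5000 = 1117/5000

P(the email is spam|the filter flags the email) = (161/1250) / (1117/5000) = 644/1117

P(the email is spam|the filter flags the email) = 644/1117 ≈ 57.65%


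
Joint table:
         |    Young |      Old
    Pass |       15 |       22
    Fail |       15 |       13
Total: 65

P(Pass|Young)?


P(Pass|Young) = 15/(15+15) = 15/30 = 1/2

P = 1/2 ≈ 50.00%


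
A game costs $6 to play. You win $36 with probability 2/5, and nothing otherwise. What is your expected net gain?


E[gain] = (36-6)×2/5 + (-6)×3/5
= 12 - 18/5 = 42/5

Expected net gain = $42/5 ≈ $8.40


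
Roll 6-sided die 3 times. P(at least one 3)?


P(no 3)^3 = (5/6)^3 = 125/216
P(≥1) = 1 - 125/216 = 91/216

P = 91/216 ≈ 42.13%


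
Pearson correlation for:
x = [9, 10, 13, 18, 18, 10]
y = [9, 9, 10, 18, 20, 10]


n=6, Σx=78, Σy=76, Σxy=1085, Σx²=1098, Σy²=1086
r = (6×1085 - 78×76)/√((6×1098 - 78²)(6×1086 - 76²))
= 582/√(504×740) = 582/√372960 ≈ 582/610.7045 ≈ 0.9530

r ≈ 0.9530


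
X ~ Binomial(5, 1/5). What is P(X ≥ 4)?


P(X ≥ 4) = Σ P(X=i) for i=4..5
P(X=4) = 4/625
P(X=5) = 1/3125
Sum = 21/3125

P(X ≥ 4) = 21/3125 ≈ 0.67%


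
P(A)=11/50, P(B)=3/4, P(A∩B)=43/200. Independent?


P(A)×P(B) = 33/200
P(A∩B) = 43/200
Not equal → NOT independent

No, not independent


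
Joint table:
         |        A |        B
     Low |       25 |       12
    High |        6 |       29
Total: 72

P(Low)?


P(Low) = (25+12)/72 = 37/72

P(Low) = 37/72 ≈ 51.39%


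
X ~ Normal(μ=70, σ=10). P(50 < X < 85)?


z₁=(50-70)/10=-2.0, z₂=(85-70)/10=1.5
P = Φ(1.5) - Φ(-2.0) = 0.933193 - 0.022750 = 0.910443 ≈ 0.9104

P(50 < X < 85) ≈ 0.9104


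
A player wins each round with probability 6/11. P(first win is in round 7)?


Geometric: P(X=7) = (1-p)^(k-1)×p = (5/11)^6×6/11 = 93750/19487171

P(X=7) = 93750/19487171 ≈ 0.48%


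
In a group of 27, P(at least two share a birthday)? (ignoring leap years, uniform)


P(all different) = Π(365-i)/365 for i=0..26
= 0.373141
P(match) = 1 - 0.373141 = 0.626859

P ≈ 0.6269 ≈ 62.69%


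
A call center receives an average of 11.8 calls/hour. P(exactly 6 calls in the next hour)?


Poisson(λ=11.8): P(X=6) = e^(-λ)×λ^k/k!
= e^(-11.8) × 11.8^6 / 6!
≈ 7.504557915e-06 × 2699554.15302 / 720 ≈ 0.028137

P(X=6) ≈ 0.028137 ≈ 2.81%


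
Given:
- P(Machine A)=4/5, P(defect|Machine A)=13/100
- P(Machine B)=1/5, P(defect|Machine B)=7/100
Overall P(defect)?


P(B) = Σ P(B|Aᵢ)×P(Aᵢ)
  13/100×4/5 = 13/125
  7/100×1/5 = 7/500
Sum = 59/500

P(defect) = 59/500 ≈ 11.80%


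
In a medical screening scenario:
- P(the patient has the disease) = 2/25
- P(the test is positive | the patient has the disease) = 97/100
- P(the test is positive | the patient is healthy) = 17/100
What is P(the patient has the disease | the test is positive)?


Using Bayes' theorem:
P(A|B) = P(B|A)·P(A) / P(B)

P(the test is positive) = 97/100 × 2/25 + 17/100 × 23/25
= 97/1250 + 391/2500 = 117/500

P(the patient has the disease|the test is positive) = (97/1250) / (117/500) = 194/585

P(the patient has the disease|the test is positive) = 194/585 ≈ 33.16%


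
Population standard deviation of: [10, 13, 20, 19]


Mean = 62/4 = 31/2
  (10-31/2)²=121/4
  (13-31/2)²=25/4
  (20-31/2)²=81/4
  (19-31/2)²=49/4
Σ(x-μ)² = 69
σ² = 69/4

σ = √(69/4) ≈ 4.1533


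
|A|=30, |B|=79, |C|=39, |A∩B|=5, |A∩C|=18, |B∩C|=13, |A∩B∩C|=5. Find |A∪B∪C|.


|A∪B∪C| = 30+79+39-5-18-13+5 = 117

|A∪B∪C| = 117


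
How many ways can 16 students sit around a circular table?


Circular arrangements of 16 distinct objects: fix one position to break rotational symmetry.
(n-1)! = 15! = 1307674368000

1307674368000


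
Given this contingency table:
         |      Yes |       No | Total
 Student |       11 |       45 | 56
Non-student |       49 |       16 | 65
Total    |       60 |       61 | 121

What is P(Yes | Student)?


P(Yes | Student) = 11/(11+45) = 11/56

P(Yes|Student) = 11/56 ≈ 19.64%


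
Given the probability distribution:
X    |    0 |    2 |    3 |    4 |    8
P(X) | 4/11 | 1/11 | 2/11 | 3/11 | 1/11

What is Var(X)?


E[X] = 28/11
E[X²] = 134/11
Var(X) = E[X²] - (E[X])² = 134/11 - 784/121 = 690/121

Var(X) = 690/121 ≈ 5.7025


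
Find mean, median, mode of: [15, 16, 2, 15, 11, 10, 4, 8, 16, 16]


Sorted: [2, 4, 8, 10, 11, 15, 15, 16, 16, 16]
Mean = 113/10
Median = 13
Freq: {15: 2, 16: 3, 2: 1, 11: 1, 10: 1, 4: 1, 8: 1}
Mode: [16]

Mean=113/10, Median=13, Mode=16


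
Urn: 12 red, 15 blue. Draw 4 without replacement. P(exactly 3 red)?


Hypergeometric: C(12,3)×C(15,1)/C(27,4)
= 220×15/17550 = 22/117

P(X=3) = 22/117 ≈ 18.80%


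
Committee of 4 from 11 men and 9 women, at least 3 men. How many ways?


Count by #men:
  3M,1W: C(11,3)×C(9,1)=1485
  4M,0W: C(11,4)×C(9,0)=330
Total = 1815

1815


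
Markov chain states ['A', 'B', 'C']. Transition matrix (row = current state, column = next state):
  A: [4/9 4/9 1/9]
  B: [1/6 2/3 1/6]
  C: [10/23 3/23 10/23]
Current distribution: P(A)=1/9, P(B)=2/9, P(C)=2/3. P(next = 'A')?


P(next=A) = Σᵢ P(now=i)×P(i→A)
= 1/9×4/9 + 2/9×1/6 + 2/3×10/23
= 4/81 + 1/27 + 20/69 = 701/1863

P = 701/1863 ≈ 0.3763


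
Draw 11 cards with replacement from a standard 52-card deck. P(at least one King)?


P(not a King) = 48/52 = 12/13
P(none in 11 draws) = (12/13)^11 = 743008370688/1792160394037
P(≥1 King) = 1 - 743008370688/1792160394037 = 1049152023349/1792160394037

P = 1049152023349/1792160394037 ≈ 58.54%


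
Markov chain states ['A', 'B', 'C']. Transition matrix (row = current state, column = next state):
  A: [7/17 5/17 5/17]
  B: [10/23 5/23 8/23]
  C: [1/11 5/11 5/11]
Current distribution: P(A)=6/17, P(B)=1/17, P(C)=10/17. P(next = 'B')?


P(next=B) = Σᵢ P(now=i)×P(i→B)
= 6/17×5/17 + 1/17×5/23 + 10/17×5/11
= 30/289 + 5/391 + 50/187 = 28075/73117

P = 28075/73117 ≈ 0.3840


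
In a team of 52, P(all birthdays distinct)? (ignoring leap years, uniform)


P(all different) = Π(365-i)/365 for i=0..51
= (365/365)×(364/365)×...×(314/365)
= 0.021995

P ≈ 0.0220 ≈ 2.20%


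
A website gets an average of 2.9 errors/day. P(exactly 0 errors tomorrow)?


Poisson(λ=2.9): P(X=0) = e^(-λ)×λ^k/k!
= e^(-2.9) × 2.9^0 / 0!
≈ 0.05502322006 × 1 / 1 ≈ 0.055023

P(X=0) ≈ 0.055023 ≈ 5.50%


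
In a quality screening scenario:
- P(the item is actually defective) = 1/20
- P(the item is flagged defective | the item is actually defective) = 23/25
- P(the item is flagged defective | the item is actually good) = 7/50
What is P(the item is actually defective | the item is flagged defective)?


Using Bayes' theorem:
P(A|B) = P(B|A)·P(A) / P(B)

P(the item is flagged defective) = 23/25 × 1/20 + 7/50 × 19/20
= 23/500 + 133/1000 = 179/1000

P(the item is actually defective|the item is flagged defective) = (23/500) / (179/1000) = 46/179

P(the item is actually defective|the item is flagged defective) = 46/179 ≈ 25.70%


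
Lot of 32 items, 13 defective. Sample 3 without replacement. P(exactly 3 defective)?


Hypergeometric: C(13,3)×C(19,0)/C(32,3)
= 286×1/4960 = 143/2480

P(X=3) = 143/2480 ≈ 5.77%


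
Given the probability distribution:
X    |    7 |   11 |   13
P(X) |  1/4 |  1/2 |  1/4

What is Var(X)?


E[X] = 21/2
E[X²] = 115
Var(X) = E[X²] - (E[X])² = 115 - 441/4 = 19/4

Var(X) = 19/4 ≈ 4.7500


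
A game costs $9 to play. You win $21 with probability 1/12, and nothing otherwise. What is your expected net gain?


E[gain] = (21-9)×1/12 + (-9)×11/12
= 1 - 33/4 = -29/4

Expected net gain = $-29/4 ≈ $-7.25


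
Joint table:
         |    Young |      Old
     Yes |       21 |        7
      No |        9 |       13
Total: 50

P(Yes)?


P(Yes) = (21+7)/50 = 28/50 = 14/25

P(Yes) = 14/25 ≈ 56.00%


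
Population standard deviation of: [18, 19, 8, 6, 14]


Mean = 65/5 = 13
  (18-13)²=25
  (19-13)²=36
  (8-13)²=25
  (6-13)²=49
  (14-13)²=1
Σ(x-μ)² = 136
σ² = 136/5

σ = √(136/5) ≈ 5.2154


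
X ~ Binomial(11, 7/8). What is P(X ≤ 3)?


P(X ≤ 3) = Σ P(X=i) for i=0..3
P(X=0) = 1/8589934592
P(X=1) = 77/8589934592
P(X=2) = 2695/8589934592
P(X=3) = 56595/8589934592
Sum = 7421/1073741824

P(X ≤ 3) = 7421/1073741824 ≈ 0.00%


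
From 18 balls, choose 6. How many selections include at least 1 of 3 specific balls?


Complement: C(18,6) - C(15,6) = 18564 - 5005 = 13559

13559


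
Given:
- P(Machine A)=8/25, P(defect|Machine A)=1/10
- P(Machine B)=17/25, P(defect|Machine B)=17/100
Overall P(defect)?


P(B) = Σ P(B|Aᵢ)×P(Aᵢ)
  1/10×8/25 = 4/125
  17/100×17/25 = 289/2500
Sum = 369/2500

P(defect) = 369/2500 ≈ 14.76%


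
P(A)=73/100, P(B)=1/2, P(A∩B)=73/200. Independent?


P(A)×P(B) = 73/200
P(A∩B) = 73/200
Equal ✓ → Independent

Yes, independent


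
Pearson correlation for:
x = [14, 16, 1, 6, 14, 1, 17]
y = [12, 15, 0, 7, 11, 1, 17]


n=7, Σx=69, Σy=63, Σxy=894, Σx²=975, Σy²=829
r = (7×894 - 69×63)/√((7×975 - 69²)(7×829 - 63²))
= 1911/√(2064×1834) = 1911/√3785376 ≈ 1911/1945.6043 ≈ 0.9822

r ≈ 0.9822


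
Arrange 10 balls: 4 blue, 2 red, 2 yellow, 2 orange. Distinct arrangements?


10!/(4!×2!×2!×2!) = 18900

18900


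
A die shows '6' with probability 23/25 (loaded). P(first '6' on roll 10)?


Geometric: P(X=10) = (1-p)^(k-1)×p = (2/25)^9×23/25 = 11776/95367431640625

P(X=10) = 11776/95367431640625 ≈ 0.00%


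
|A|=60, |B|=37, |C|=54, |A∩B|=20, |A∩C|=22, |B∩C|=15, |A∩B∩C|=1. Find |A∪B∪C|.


|A∪B∪C| = 60+37+54-20-22-15+1 = 95

|A∪B∪C| = 95


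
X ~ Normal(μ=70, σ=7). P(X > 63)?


z = (63-70)/7 = -1.0
P(X > 63) = 1 - P(Z ≤ -1.0) = 1 - 0.1587 = 0.8413

P(X > 63) ≈ 0.8413


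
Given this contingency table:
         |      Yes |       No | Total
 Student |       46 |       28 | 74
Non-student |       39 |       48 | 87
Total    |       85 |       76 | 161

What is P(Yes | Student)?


P(Yes | Student) = 46/(46+28) = 46/74 = 23/37

P(Yes|Student) = 23/37 ≈ 62.16%


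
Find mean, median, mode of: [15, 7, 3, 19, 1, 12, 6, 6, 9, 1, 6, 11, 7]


Sorted: [1, 1, 3, 6, 6, 6, 7, 7, 9, 11, 12, 15, 19]
Mean = 103/13
Median = 7
Freq: {15: 1, 7: 2, 3: 1, 19: 1, 1: 2, 12: 1, 6: 3, 9: 1, 11: 1}
Mode: [6]

Mean=103/13, Median=7, Mode=6


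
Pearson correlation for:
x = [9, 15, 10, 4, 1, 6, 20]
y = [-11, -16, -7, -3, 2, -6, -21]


n=7, Σx=65, Σy=-62, Σxy=-875, Σx²=859, Σy²=916
r = (7×(-875) - 65×(-62))/√((7×859 - 65²)(7×916 - (-62)²))
= -2095/√(1788×2568) = -2095/√4591584 ≈ -2095/2142.7982 ≈ -0.9777

r ≈ -0.9777


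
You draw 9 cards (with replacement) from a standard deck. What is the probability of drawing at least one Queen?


P(not a Queen) = 48/52 = 12/13
P(none in 9 draws) = (12/13)^9 = 5159780352/10604499373
P(≥1 Queen) = 1 - 5159780352/10604499373 = 5444719021/10604499373

P = 5444719021/10604499373 ≈ 51.34%


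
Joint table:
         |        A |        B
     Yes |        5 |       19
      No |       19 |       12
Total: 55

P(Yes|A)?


P(Yes|A) = 5/(5+19) = 5/24

P = 5/24 ≈ 20.83%


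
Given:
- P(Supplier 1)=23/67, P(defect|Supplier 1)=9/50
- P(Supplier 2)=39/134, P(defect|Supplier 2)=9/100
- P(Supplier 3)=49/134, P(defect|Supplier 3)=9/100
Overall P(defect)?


P(B) = Σ P(B|Aᵢ)×P(Aᵢ)
  9/50×23/67 = 207/3350
  9/100×39/134 = 351/13400
  9/100×49/134 = 441/13400
Sum = 81/670

P(defect) = 81/670 ≈ 12.09%


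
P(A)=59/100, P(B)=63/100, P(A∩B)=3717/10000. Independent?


P(A)×P(B) = 3717/10000
P(A∩B) = 3717/10000
Equal ✓ → Independent

Yes, independent


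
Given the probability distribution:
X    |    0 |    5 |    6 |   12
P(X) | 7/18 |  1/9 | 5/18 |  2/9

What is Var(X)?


E[X] = 44/9
E[X²] = 403/9
Var(X) = E[X²] - (E[X])² = 403/9 - 1936/81 = 1691/81

Var(X) = 1691/81 ≈ 20.8765


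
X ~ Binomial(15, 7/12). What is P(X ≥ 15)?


P(X ≥ 15) = Σ P(X=i) for i=15..15
P(X=15) = 4747561509943/15407021574586368
Sum = 4747561509943/15407021574586368

P(X ≥ 15) = 4747561509943/15407021574586368 ≈ 0.03%


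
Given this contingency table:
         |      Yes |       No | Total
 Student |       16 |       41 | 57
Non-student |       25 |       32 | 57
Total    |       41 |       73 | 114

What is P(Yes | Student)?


P(Yes | Student) = 16/(16+41) = 16/57

P(Yes|Student) = 16/57 ≈ 28.07%


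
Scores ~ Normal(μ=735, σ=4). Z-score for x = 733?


z = (x - μ)/σ = (733 - 735)/4 = -0.5

z = -0.5


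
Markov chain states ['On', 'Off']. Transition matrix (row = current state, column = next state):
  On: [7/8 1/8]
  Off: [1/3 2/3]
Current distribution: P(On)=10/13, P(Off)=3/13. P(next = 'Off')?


P(next=Off) = Σᵢ P(now=i)×P(i→Off)
= 10/13×1/8 + 3/13×2/3
= 5/52 + 2/13 = 1/4

P = 1/4 ≈ 0.2500


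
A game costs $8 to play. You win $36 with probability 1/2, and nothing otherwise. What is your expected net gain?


E[gain] = (36-8)×1/2 + (-8)×1/2
= 14 - 4 = 10

Expected net gain = $10 ≈ $10.00


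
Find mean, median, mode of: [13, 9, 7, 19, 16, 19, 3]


Sorted: [3, 7, 9, 13, 16, 19, 19]
Mean = 86/7
Median = 13
Freq: {13: 1, 9: 1, 7: 1, 19: 2, 16: 1, 3: 1}
Mode: [19]

Mean=86/7, Median=13, Mode=19


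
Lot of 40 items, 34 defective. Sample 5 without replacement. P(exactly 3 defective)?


Hypergeometric: C(34,3)×C(6,2)/C(40,5)
= 5984×15/658008 = 3740/27417

P(X=3) = 3740/27417 ≈ 13.64%


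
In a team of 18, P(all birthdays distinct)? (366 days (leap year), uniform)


P(all different) = Π(366-i)/366 for i=0..17
= (366/366)×(365/366)×...×(349/366)
= 0.653862

P ≈ 0.6539 ≈ 65.39%


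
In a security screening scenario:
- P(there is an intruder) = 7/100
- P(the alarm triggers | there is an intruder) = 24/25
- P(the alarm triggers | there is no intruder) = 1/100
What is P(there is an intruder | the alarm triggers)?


Using Bayes' theorem:
P(A|B) = P(B|A)·P(A) / P(B)

P(the alarm triggers) = 24/25 × 7/100 + 1/100 × 93/100
= 42/625 + 93/10000 = 153/2000

P(there is an intruder|the alarm triggers) = (42/625) / (153/2000) = 224/255

P(there is an intruder|the alarm triggers) = 224/255 ≈ 87.84%


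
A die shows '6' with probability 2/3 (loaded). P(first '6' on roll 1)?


Geometric: P(X=1) = (1-p)^(k-1)×p = (1/3)^0×2/3 = 2/3

P(X=1) = 2/3 ≈ 66.67%


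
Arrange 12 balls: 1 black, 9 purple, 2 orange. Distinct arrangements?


12!/(1!×9!×2!) = 660

660


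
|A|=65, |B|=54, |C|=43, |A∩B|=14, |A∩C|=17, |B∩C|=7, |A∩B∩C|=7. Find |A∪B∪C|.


|A∪B∪C| = 65+54+43-14-17-7+7 = 131

|A∪B∪C| = 131


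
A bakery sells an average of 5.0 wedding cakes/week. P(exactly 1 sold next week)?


Poisson(λ=5.0): P(X=1) = e^(-λ)×λ^k/k!
= e^(-5.0) × 5.0^1 / 1!
≈ 0.006737946999 × 5 / 1 ≈ 0.033690

P(X=1) ≈ 0.033690 ≈ 3.37%


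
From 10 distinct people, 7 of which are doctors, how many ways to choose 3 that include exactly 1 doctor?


Choose 1 of the 7 doctors and 2 of the other 3 people:
C(7,1)×C(3,2) = 7×3 = 21

21


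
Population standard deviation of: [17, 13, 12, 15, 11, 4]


Mean = 72/6 = 12
  (17-12)²=25
  (13-12)²=1
  (12-12)²=0
  (15-12)²=9
  (11-12)²=1
  (4-12)²=64
Σ(x-μ)² = 100
σ² = 100/6 = 50/3

σ = √(50/3) ≈ 4.0825


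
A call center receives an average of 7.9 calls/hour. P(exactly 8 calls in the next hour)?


Poisson(λ=7.9): P(X=8) = e^(-λ)×λ^k/k!
= e^(-7.9) × 7.9^8 / 8!
≈ 0.0003707435405 × 15171088.0991 / 40320 ≈ 0.139499

P(X=8) ≈ 0.139499 ≈ 13.95%


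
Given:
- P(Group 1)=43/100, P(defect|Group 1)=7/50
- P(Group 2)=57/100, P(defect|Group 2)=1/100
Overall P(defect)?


P(B) = Σ P(B|Aᵢ)×P(Aᵢ)
  7/50×43/100 = 301/5000
  1/100×57/100 = 57/10000
Sum = 659/10000

P(defect) = 659/10000 ≈ 6.59%


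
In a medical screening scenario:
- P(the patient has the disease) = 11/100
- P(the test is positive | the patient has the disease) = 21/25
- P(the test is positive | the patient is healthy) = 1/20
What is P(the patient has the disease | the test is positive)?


Using Bayes' theorem:
P(A|B) = P(B|A)·P(A) / P(B)

P(the test is positive) = 21/25 × 11/100 + 1/20 × 89/100
= 231/2500 + 89/2000 = 1369/10000

P(the patient has the disease|the test is positive) = (231/2500) / (1369/10000) = 924/1369

P(the patient has the disease|the test is positive) = 924/1369 ≈ 67.49%


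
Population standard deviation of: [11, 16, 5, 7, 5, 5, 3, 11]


Mean = 63/8
  (11-63/8)²=625/64
  (16-63/8)²=4225/64
  (5-63/8)²=529/64
  (7-63/8)²=49/64
  (5-63/8)²=529/64
  (5-63/8)²=529/64
  (3-63/8)²=1521/64
  (11-63/8)²=625/64
Σ(x-μ)² = 1079/8
σ² = (1079/8)/8 = 1079/64

σ = √(1079/64) ≈ 4.1060


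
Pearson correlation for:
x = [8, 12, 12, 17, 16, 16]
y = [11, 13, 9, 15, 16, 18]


n=6, Σx=81, Σy=82, Σxy=1151, Σx²=1153, Σy²=1176
r = (6×1151 - 81×82)/√((6×1153 - 81²)(6×1176 - 82²))
= 264/√(357×332) = 264/√118524 ≈ 264/344.2731 ≈ 0.7668

r ≈ 0.7668


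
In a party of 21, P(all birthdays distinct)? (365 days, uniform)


P(all different) = Π(365-i)/365 for i=0..20
= (365/365)×(364/365)×...×(345/365)
= 0.556312

P ≈ 0.5563 ≈ 55.63%


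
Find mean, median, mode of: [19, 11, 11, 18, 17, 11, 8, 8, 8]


Sorted: [8, 8, 8, 11, 11, 11, 17, 18, 19]
Mean = 111/9 = 37/3
Median = 11
Freq: {19: 1, 11: 3, 18: 1, 17: 1, 8: 3}
Mode: [8, 11]

Mean=37/3, Median=11, Mode=[8, 11]


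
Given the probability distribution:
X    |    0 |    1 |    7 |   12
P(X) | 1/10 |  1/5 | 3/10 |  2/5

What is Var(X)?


E[X] = 71/10
E[X²] = 145/2
Var(X) = E[X²] - (E[X])² = 145/2 - 5041/100 = 2209/100

Var(X) = 2209/100 ≈ 22.0900


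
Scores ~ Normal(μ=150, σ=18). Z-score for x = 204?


z = (x - μ)/σ = (204 - 150)/18 = 3.0

z = 3.0


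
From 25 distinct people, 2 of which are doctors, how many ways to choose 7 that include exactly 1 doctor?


Choose 1 of the 2 doctors and 6 of the other 23 people:
C(2,1)×C(23,6) = 2×100947 = 201894

201894


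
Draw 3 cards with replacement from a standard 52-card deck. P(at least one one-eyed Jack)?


P(not a one-eyed Jack) = 50/52 = 25/26
P(none in 3 draws) = (25/26)^3 = 15625/17576
P(≥1 one-eyed Jack) = 1 - 15625/17576 = 1951/17576

P = 1951/17576 ≈ 11.10%


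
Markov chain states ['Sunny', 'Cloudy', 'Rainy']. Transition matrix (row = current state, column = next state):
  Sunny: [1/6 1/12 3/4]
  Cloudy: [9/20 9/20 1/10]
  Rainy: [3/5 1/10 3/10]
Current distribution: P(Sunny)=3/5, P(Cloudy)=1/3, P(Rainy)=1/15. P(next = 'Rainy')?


P(next=Rainy) = Σᵢ P(now=i)×P(i→Rainy)
= 3/5×3/4 + 1/3×1/10 + 1/15×3/10
= 9/20 + 1/30 + 1/50 = 151/300

P = 151/300 ≈ 0.5033


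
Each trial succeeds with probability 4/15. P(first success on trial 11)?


Geometric: P(X=11) = (1-p)^(k-1)×p = (11/15)^10×4/15 = 103749698404/8649755859375

P(X=11) = 103749698404/8649755859375 ≈ 1.20%


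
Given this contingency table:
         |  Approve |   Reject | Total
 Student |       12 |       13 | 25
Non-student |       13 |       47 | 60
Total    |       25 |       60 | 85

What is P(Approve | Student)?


P(Approve | Student) = 12/(12+13) = 12/25

P(Approve|Student) = 12/25 ≈ 48.00%


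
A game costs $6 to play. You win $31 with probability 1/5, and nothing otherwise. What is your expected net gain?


E[gain] = (31-6)×1/5 + (-6)×4/5
= 5 - 24/5 = 1/5

Expected net gain = $1/5 ≈ $0.20


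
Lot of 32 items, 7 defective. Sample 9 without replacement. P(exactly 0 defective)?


Hypergeometric: C(7,0)×C(25,9)/C(32,9)
= 1×2042975/28048800 = 81719/1121952

P(X=0) = 81719/1121952 ≈ 7.28%


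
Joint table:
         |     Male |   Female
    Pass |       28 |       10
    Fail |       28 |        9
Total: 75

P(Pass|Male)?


P(Pass|Male) = 28/(28+28) = 28/56 = 1/2

P = 1/2 ≈ 50.00%


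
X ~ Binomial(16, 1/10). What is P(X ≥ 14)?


P(X ≥ 14) = Σ P(X=i) for i=14..16
P(X=14) = 243/250000000000000
P(X=15) = 9/625000000000000
P(X=16) = 1/10000000000000000
Sum = 1973/2000000000000000

P(X ≥ 14) = 1973/2000000000000000 ≈ 0.00%


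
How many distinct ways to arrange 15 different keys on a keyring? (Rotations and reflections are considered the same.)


Free circular arrangements: rotations and reflections both identified.
(n-1)!/2 = 14!/2 = 87178291200/2 = 43589145600

43589145600


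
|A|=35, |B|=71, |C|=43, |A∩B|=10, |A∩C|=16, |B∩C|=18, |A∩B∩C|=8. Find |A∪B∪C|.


|A∪B∪C| = 35+71+43-10-16-18+8 = 113

|A∪B∪C| = 113


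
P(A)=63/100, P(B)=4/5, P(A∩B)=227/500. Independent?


P(A)×P(B) = 63/125
P(A∩B) = 227/500
Not equal → NOT independent

No, not independent


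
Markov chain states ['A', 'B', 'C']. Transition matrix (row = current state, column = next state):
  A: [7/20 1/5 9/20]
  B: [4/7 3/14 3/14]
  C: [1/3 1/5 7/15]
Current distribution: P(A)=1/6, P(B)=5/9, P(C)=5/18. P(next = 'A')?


P(next=A) = Σᵢ P(now=i)×P(i→A)
= 1/6×7/20 + 5/9×4/7 + 5/18×1/3
= 7/120 + 20/63 + 5/54 = 3541/7560

P = 3541/7560 ≈ 0.4684


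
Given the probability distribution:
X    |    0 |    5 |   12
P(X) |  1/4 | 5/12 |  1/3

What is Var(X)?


E[X] = 73/12
E[X²] = 701/12
Var(X) = E[X²] - (E[X])² = 701/12 - 5329/144 = 3083/144

Var(X) = 3083/144 ≈ 21.4097


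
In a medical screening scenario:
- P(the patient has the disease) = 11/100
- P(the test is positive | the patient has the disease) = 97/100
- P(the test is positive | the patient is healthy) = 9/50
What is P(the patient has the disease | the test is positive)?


Using Bayes' theorem:
P(A|B) = P(B|A)·P(A) / P(B)

P(the test is positive) = 97/100 × 11/100 + 9/50 × 89/100
= 1067/10000 + 801/5000 = 2669/10000

P(the patient has the disease|the test is positive) = (1067/10000) / (2669/10000) = 1067/2669

P(the patient has the disease|the test is positive) = 1067/2669 ≈ 39.98%


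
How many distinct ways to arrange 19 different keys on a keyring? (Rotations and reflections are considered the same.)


Free circular arrangements: rotations and reflections both identified.
(n-1)!/2 = 18!/2 = 6402373705728000/2 = 3201186852864000

3201186852864000


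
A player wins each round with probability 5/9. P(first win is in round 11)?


Geometric: P(X=11) = (1-p)^(k-1)×p = (4/9)^10×5/9 = 5242880/31381059609

P(X=11) = 5242880/31381059609 ≈ 0.02%


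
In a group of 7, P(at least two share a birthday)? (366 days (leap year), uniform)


P(all different) = Π(366-i)/366 for i=0..6
= 0.943914
P(match) = 1 - 0.943914 = 0.056086

P ≈ 0.0561 ≈ 5.61%


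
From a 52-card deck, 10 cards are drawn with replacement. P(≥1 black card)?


P(not a black card) = 26/52 = 1/2
P(none in 10 draws) = (1/2)^10 = 1/1024
P(≥1 black card) = 1 - 1/1024 = 1023/1024

P = 1023/1024 ≈ 99.90%


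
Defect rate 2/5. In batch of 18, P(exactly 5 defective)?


Binomial: P(X=5) = C(18,5)×p^5×(1-p)^13
= 8568 × 32/3125 × 1594323/1220703125 = 437125102848/3814697265625

P(X=5) = 437125102848/3814697265625 ≈ 11.46%


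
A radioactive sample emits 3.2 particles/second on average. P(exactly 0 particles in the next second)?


Poisson(λ=3.2): P(X=0) = e^(-λ)×λ^k/k!
= e^(-3.2) × 3.2^0 / 0!
≈ 0.04076220398 × 1 / 1 ≈ 0.040762

P(X=0) ≈ 0.040762 ≈ 4.08%


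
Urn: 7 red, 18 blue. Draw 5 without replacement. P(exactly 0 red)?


Hypergeometric: C(7,0)×C(18,5)/C(25,5)
= 1×8568/53130 = 204/1265

P(X=0) = 204/1265 ≈ 16.13%


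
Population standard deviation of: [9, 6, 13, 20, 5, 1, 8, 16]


Mean = 78/8 = 39/4
  (9-39/4)²=9/16
  (6-39/4)²=225/16
  (13-39/4)²=169/16
  (20-39/4)²=1681/16
  (5-39/4)²=361/16
  (1-39/4)²=1225/16
  (8-39/4)²=49/16
  (16-39/4)²=625/16
Σ(x-μ)² = 543/2
σ² = (543/2)/8 = 543/16

σ = √(543/16) ≈ 5.8256


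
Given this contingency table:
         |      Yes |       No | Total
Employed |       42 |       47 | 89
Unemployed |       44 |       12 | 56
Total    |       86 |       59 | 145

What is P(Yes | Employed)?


P(Yes | Employed) = 42/(42+47) = 42/89

P(Yes|Employed) = 42/89 ≈ 47.19%


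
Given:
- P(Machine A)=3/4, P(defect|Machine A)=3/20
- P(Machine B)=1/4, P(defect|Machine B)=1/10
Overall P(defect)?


P(B) = Σ P(B|Aᵢ)×P(Aᵢ)
  3/20×3/4 = 9/80
  1/10×1/4 = 1/40
Sum = 11/80

P(defect) = 11/80 ≈ 13.75%


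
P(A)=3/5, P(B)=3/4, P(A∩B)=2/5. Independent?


P(A)×P(B) = 9/20
P(A∩B) = 2/5
Not equal → NOT independent

No, not independent


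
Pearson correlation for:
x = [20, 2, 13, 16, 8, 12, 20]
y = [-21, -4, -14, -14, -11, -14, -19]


n=7, Σx=91, Σy=-97, Σxy=-1470, Σx²=1437, Σy²=1527
r = (7×(-1470) - 91×(-97))/√((7×1437 - 91²)(7×1527 - (-97)²))
= -1463/√(1778×1280) = -1463/√2275840 ≈ -1463/1508.5887 ≈ -0.9698

r ≈ -0.9698


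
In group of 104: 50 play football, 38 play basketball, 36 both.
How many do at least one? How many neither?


|A∪B| = 50+38-36 = 52
Neither = 104-52 = 52

At least one: 52; Neither: 52


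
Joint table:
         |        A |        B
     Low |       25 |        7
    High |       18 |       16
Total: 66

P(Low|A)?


P(Low|A) = 25/(25+18) = 25/43

P = 25/43 ≈ 58.14%


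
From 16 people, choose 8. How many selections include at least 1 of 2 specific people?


Complement: C(16,8) - C(14,8) = 12870 - 3003 = 9867

9867


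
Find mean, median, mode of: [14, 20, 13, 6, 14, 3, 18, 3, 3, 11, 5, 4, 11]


Sorted: [3, 3, 3, 4, 5, 6, 11, 11, 13, 14, 14, 18, 20]
Mean = 125/13
Median = 11
Freq: {14: 2, 20: 1, 13: 1, 6: 1, 3: 3, 18: 1, 11: 2, 5: 1, 4: 1}
Mode: [3]

Mean=125/13, Median=11, Mode=3


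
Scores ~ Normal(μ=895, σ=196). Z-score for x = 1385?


z = (x - μ)/σ = (1385 - 895)/196 = 2.5

z = 2.5


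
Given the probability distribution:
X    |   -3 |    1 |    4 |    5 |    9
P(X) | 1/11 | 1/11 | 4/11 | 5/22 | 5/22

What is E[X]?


E[X] = Σ x·P(X=x)
= (-3)×(1/11) + (1)×(1/11) + (4)×(4/11) + (5)×(5/22) + (9)×(5/22)
= 49/11

E[X] = 49/11


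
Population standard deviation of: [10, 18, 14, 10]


Mean = 52/4 = 13
  (10-13)²=9
  (18-13)²=25
  (14-13)²=1
  (10-13)²=9
Σ(x-μ)² = 44
σ² = 44/4 = 11

σ = √(11) ≈ 3.3166


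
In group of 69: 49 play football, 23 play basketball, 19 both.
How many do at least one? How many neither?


|A∪B| = 49+23-19 = 53
Neither = 69-53 = 16

At least one: 53; Neither: 16


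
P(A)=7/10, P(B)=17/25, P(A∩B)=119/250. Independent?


P(A)×P(B) = 119/250
P(A∩B) = 119/250
Equal ✓ → Independent

Yes, independent


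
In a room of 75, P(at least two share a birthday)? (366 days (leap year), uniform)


P(all different) = Π(366-i)/366 for i=0..74
= 0.000287
P(match) = 1 - 0.000287 = 0.999713

P ≈ 0.9997 ≈ 99.97%


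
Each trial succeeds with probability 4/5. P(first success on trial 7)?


Geometric: P(X=7) = (1-p)^(k-1)×p = (1/5)^6×4/5 = 4/78125

P(X=7) = 4/78125 ≈ 0.01%


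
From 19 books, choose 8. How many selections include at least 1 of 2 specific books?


Complement: C(19,8) - C(17,8) = 75582 - 24310 = 51272

51272


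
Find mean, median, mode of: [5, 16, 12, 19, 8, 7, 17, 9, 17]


Sorted: [5, 7, 8, 9, 12, 16, 17, 17, 19]
Mean = 110/9
Median = 12
Freq: {5: 1, 16: 1, 12: 1, 19: 1, 8: 1, 7: 1, 17: 2, 9: 1}
Mode: [17]

Mean=110/9, Median=12, Mode=17


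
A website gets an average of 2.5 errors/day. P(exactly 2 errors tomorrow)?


Poisson(λ=2.5): P(X=2) = e^(-λ)×λ^k/k!
= e^(-2.5) × 2.5^2 / 2!
≈ 0.08208499862 × 6.25 / 2 ≈ 0.256516

P(X=2) ≈ 0.256516 ≈ 25.65%


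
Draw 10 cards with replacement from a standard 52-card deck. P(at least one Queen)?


P(not a Queen) = 48/52 = 12/13
P(none in 10 draws) = (12/13)^10 = 61917364224/137858491849
P(≥1 Queen) = 1 - 61917364224/137858491849 = 75941127625/137858491849

P = 75941127625/137858491849 ≈ 55.09%


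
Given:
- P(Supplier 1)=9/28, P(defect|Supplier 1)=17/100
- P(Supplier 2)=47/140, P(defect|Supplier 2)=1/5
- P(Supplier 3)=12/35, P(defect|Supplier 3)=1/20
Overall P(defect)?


P(B) = Σ P(B|Aᵢ)×P(Aᵢ)
  17/100×9/28 = 153/2800
  1/5×47/140 = 47/700
  1/20×12/35 = 3/175
Sum = 389/2800

P(defect) = 389/2800 ≈ 13.89%


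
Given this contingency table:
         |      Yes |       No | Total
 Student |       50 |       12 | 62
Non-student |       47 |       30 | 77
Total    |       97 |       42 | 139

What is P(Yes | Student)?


P(Yes | Student) = 50/(50+12) = 50/62 = 25/31

P(Yes|Student) = 25/31 ≈ 80.65%


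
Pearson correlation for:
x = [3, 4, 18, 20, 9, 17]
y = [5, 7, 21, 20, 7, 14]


n=6, Σx=71, Σy=74, Σxy=1122, Σx²=1119, Σy²=1160
r = (6×1122 - 71×74)/√((6×1119 - 71²)(6×1160 - 74²))
= 1478/√(1673×1484) = 1478/√2482732 ≈ 1478/1575.6687 ≈ 0.9380

r ≈ 0.9380


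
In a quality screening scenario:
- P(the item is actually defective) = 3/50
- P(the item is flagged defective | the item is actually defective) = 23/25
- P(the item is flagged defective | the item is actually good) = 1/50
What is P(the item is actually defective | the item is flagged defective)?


Using Bayes' theorem:
P(A|B) = P(B|A)·P(A) / P(B)

P(the item is flagged defective) = 23/25 × 3/50 + 1/50 × 47/50
= 69/1250 + 47/2500 = 37/500

P(the item is actually defective|the item is flagged defective) = (69/1250) / (37/500) = 138/185

P(the item is actually defective|the item is flagged defective) = 138/185 ≈ 74.59%


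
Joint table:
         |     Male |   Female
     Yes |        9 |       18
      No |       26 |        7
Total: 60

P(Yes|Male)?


P(Yes|Male) = 9/(9+26) = 9/35

P = 9/35 ≈ 25.71%


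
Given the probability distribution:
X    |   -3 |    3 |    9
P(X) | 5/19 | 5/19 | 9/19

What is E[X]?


E[X] = Σ x·P(X=x)
= (-3)×(5/19) + (3)×(5/19) + (9)×(9/19)
= 81/19

E[X] = 81/19


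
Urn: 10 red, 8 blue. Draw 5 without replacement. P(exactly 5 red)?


Hypergeometric: C(10,5)×C(8,0)/C(18,5)
= 252×1/8568 = 1/34

P(X=5) = 1/34 ≈ 2.94%


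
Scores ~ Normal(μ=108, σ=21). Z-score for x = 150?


z = (x - μ)/σ = (150 - 108)/21 = 2.0

z = 2.0


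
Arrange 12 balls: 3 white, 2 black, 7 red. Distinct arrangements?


12!/(3!×2!×7!) = 7920

7920


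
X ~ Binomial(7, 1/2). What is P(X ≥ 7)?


P(X ≥ 7) = Σ P(X=i) for i=7..7
P(X=7) = 1/128
Sum = 1/128

P(X ≥ 7) = 1/128 ≈ 0.78%


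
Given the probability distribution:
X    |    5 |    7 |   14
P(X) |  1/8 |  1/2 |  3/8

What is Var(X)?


E[X] = 75/8
E[X²] = 809/8
Var(X) = E[X²] - (E[X])² = 809/8 - 5625/64 = 847/64

Var(X) = 847/64 ≈ 13.2344


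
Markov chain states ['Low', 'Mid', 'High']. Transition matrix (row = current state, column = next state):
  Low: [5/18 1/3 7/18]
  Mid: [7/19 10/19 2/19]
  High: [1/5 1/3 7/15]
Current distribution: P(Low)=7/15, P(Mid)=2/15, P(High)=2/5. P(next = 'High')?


P(next=High) = Σᵢ P(now=i)×P(i→High)
= 7/15×7/18 + 2/15×2/19 + 2/5×7/15
= 49/270 + 4/285 + 14/75 = 9803/25650

P = 9803/25650 ≈ 0.3822


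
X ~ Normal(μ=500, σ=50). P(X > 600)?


z = (600-500)/50 = 2.0
P(X > 600) = 1 - P(Z ≤ 2.0) = 1 - 0.9772 = 0.0228

P(X > 600) ≈ 0.0228


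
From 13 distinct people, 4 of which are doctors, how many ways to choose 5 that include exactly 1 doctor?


Choose 1 of the 4 doctors and 4 of the other 9 people:
C(4,1)×C(9,4) = 4×126 = 504

504


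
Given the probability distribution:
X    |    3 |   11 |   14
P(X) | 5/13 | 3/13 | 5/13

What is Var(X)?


E[X] = 118/13
E[X²] = 1388/13
Var(X) = E[X²] - (E[X])² = 1388/13 - 13924/169 = 4120/169

Var(X) = 4120/169 ≈ 24.3787


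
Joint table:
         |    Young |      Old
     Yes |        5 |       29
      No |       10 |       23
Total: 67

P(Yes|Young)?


P(Yes|Young) = 5/(5+10) = 5/15 = 1/3

P = 1/3 ≈ 33.33%


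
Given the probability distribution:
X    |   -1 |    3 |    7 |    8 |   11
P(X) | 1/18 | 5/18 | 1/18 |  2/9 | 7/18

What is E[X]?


E[X] = Σ x·P(X=x)
= (-1)×(1/18) + (3)×(5/18) + (7)×(1/18) + (8)×(2/9) + (11)×(7/18)
= 65/9

E[X] = 65/9


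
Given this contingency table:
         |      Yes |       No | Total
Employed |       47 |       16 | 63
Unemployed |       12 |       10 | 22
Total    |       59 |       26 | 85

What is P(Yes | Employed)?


P(Yes | Employed) = 47/(47+16) = 47/63

P(Yes|Employed) = 47/63 ≈ 74.60%


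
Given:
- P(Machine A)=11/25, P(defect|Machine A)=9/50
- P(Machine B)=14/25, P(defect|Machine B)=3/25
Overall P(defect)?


P(B) = Σ P(B|Aᵢ)×P(Aᵢ)
  9/50×11/25 = 99/1250
  3/25×14/25 = 42/625
Sum = 183/1250

P(defect) = 183/1250 ≈ 14.64%


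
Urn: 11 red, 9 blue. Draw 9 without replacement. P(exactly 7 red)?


Hypergeometric: C(11,7)×C(9,2)/C(20,9)
= 330×36/167960 = 297/4199

P(X=7) = 297/4199 ≈ 7.07%


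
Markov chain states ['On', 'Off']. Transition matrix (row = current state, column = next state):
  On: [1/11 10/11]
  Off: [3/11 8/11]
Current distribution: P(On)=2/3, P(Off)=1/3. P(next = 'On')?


P(next=On) = Σᵢ P(now=i)×P(i→On)
= 2/3×1/11 + 1/3×3/11
= 2/33 + 1/11 = 5/33

P = 5/33 ≈ 0.1515


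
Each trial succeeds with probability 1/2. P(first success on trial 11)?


Geometric: P(X=11) = (1-p)^(k-1)×p = (1/2)^10×1/2 = 1/2048

P(X=11) = 1/2048 ≈ 0.05%


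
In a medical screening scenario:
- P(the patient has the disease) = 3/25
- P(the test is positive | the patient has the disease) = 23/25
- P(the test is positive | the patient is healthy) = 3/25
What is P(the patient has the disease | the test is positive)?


Using Bayes' theorem:
P(A|B) = P(B|A)·P(A) / P(B)

P(the test is positive) = 23/25 × 3/25 + 3/25 × 22/25
= 69/625 + 66/625 = 27/125

P(the patient has the disease|the test is positive) = (69/625) / (27/125) = 23/45

P(the patient has the disease|the test is positive) = 23/45 ≈ 51.11%


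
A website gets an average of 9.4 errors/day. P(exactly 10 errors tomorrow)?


Poisson(λ=9.4): P(X=10) = e^(-λ)×λ^k/k!
= e^(-9.4) × 9.4^10 / 10!
≈ 8.272406556e-05 × 5386151140.95 / 3628800 ≈ 0.122786

P(X=10) ≈ 0.122786 ≈ 12.28%


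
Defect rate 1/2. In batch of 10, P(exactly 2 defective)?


Binomial: P(X=2) = C(10,2)×p^2×(1-p)^8
= 45 × 1/4 × 1/256 = 45/1024

P(X=2) = 45/1024 ≈ 4.39%


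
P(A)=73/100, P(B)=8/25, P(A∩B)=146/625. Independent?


P(A)×P(B) = 146/625
P(A∩B) = 146/625
Equal ✓ → Independent

Yes, independent


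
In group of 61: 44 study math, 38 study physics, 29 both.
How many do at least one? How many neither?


|A∪B| = 44+38-29 = 53
Neither = 61-53 = 8

At least one: 53; Neither: 8


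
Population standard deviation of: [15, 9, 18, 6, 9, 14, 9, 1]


Mean = 81/8
  (15-81/8)²=1521/64
  (9-81/8)²=81/64
  (18-81/8)²=3969/64
  (6-81/8)²=1089/64
  (9-81/8)²=81/64
  (14-81/8)²=961/64
  (9-81/8)²=81/64
  (1-81/8)²=5329/64
Σ(x-μ)² = 1639/8
σ² = (1639/8)/8 = 1639/64

σ = √(1639/64) ≈ 5.0606


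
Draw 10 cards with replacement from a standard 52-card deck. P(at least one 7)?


P(not a 7) = 48/52 = 12/13
P(none in 10 draws) = (12/13)^10 = 61917364224/137858491849
P(≥1 7) = 1 - 61917364224/137858491849 = 75941127625/137858491849

P = 75941127625/137858491849 ≈ 55.09%


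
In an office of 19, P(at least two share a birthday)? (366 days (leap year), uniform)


P(all different) = Π(366-i)/366 for i=0..18
= 0.621705
P(match) = 1 - 0.621705 = 0.378295

P ≈ 0.3783 ≈ 37.83%


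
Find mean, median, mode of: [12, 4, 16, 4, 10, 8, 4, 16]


Sorted: [4, 4, 4, 8, 10, 12, 16, 16]
Mean = 74/8 = 37/4
Median = 9
Freq: {12: 1, 4: 3, 16: 2, 10: 1, 8: 1}
Mode: [4]

Mean=37/4, Median=9, Mode=4


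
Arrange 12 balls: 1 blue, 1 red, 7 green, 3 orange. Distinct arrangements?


12!/(1!×1!×7!×3!) = 15840

15840


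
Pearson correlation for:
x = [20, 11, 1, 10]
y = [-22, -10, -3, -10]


n=4, Σx=42, Σy=-45, Σxy=-653, Σx²=622, Σy²=693
r = (4×(-653) - 42×(-45))/√((4×622 - 42²)(4×693 - (-45)²))
= -722/√(724×747) = -722/√540828 ≈ -722/735.4101 ≈ -0.9818

r ≈ -0.9818


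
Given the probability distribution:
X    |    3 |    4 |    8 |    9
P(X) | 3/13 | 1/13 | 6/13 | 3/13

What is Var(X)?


E[X] = 88/13
E[X²] = 670/13
Var(X) = E[X²] - (E[X])² = 670/13 - 7744/169 = 966/169

Var(X) = 966/169 ≈ 5.7160


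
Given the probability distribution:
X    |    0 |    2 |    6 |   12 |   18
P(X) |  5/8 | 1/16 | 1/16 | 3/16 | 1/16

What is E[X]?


E[X] = Σ x·P(X=x)
= (0)×(5/8) + (2)×(1/16) + (6)×(1/16) + (12)×(3/16) + (18)×(1/16)
= 31/8

E[X] = 31/8


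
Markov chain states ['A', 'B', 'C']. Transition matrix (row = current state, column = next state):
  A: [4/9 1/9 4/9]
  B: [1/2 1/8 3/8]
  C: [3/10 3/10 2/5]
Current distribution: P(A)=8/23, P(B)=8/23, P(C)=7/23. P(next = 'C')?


P(next=C) = Σᵢ P(now=i)×P(i→C)
= 8/23×4/9 + 8/23×3/8 + 7/23×2/5
= 32/207 + 3/23 + 14/115 = 421/1035

P = 421/1035 ≈ 0.4068


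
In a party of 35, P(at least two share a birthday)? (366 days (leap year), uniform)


P(all different) = Π(366-i)/366 for i=0..34
= 0.186502
P(match) = 1 - 0.186502 = 0.813498

P ≈ 0.8135 ≈ 81.35%


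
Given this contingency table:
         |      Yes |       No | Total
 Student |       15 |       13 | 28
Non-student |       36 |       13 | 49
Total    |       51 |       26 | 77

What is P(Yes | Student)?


P(Yes | Student) = 15/(15+13) = 15/28

P(Yes|Student) = 15/28 ≈ 53.57%


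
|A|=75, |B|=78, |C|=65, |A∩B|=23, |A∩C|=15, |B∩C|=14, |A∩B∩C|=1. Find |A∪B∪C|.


|A∪B∪C| = 75+78+65-23-15-14+1 = 167

|A∪B∪C| = 167


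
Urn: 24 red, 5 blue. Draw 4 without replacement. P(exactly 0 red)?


Hypergeometric: C(24,0)×C(5,4)/C(29,4)
= 1×5/23751 = 5/23751

P(X=0) = 5/23751 ≈ 0.02%


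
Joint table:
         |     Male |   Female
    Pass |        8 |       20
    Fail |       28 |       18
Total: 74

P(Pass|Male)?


P(Pass|Male) = 8/(8+28) = 8/36 = 2/9

P = 2/9 ≈ 22.22%
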